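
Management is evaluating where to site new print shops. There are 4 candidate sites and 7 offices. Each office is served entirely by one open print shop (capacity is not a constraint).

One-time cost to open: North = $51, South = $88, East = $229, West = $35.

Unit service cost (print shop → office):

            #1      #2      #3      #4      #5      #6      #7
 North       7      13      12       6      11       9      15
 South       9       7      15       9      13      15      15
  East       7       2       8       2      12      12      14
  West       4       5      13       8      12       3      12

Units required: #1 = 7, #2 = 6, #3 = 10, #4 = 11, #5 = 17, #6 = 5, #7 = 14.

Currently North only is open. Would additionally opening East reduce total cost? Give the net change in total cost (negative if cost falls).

No — net change +65 (cost rises by 65).

Current service cost with {North}: 755.
Adding East: each office re-picks its cheapest; new service cost 591, saving 164.
Extra fixed cost: 229. Net change = 229 − 164 = 65.
(Totals: 806 → 871.)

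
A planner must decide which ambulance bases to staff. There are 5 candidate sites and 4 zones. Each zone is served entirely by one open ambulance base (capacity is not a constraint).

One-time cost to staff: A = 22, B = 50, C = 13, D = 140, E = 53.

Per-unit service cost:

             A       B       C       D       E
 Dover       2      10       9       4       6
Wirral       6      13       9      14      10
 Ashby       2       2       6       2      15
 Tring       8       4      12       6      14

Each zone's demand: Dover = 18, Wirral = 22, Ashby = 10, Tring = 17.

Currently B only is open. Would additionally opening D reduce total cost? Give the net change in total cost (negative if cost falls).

No — net change +32 (cost rises by 32).

Current service cost with {B}: 554.
Adding D: each zone re-picks its cheapest; new service cost 446, saving 108.
Extra fixed cost: 140. Net change = 140 − 108 = 32.
(Totals: 604 → 636.)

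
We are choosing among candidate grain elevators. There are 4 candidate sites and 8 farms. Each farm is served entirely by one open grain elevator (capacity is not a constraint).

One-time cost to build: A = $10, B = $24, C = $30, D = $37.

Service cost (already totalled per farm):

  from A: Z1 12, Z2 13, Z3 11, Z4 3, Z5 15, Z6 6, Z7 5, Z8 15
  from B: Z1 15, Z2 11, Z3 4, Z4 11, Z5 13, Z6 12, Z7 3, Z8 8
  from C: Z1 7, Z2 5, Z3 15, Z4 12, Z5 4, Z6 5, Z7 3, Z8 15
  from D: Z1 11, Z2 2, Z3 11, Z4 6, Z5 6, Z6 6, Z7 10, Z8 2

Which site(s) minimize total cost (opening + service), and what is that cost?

Open A only; minimum total cost 90.

For any fixed open set, each farm goes to its cheapest open site; total = fixed + service.
{A}: Z1→A 12, Z2→A 13, Z3→A 11, Z4→A 3, Z5→A 15, Z6→A 6, Z7→A 5, Z8→A 15. Service 80; fixed 10; total 90.
{D}: service 54 + fixed 37 = 91
{A, C}: service 53 + fixed 40 = 93
{A, B, C, D}: service 30 + fixed 101 = 131
(All 15 nonempty subsets were checked; A only is lowest.)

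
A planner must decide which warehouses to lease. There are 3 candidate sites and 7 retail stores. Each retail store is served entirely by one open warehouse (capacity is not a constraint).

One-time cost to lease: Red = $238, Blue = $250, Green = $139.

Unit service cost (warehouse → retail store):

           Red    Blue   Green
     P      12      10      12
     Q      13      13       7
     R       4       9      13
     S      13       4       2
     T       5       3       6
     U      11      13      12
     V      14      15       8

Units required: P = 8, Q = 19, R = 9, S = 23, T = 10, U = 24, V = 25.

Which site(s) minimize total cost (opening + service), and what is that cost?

Open Green only; minimum total cost 1079.

For any fixed open set, each retail store goes to its cheapest open site; total = fixed + service.
{Green}: P→Green 12·8=96, Q→Green 7·19=133, R→Green 13·9=117, S→Green 2·23=46, T→Green 6·10=60, U→Green 12·24=288, V→Green 8·25=200. Service 940; fixed 139; total 1079.
{Red, Green}: P→Red 12·8=96, Q→Green 7·19=133, R→Red 4·9=36, S→Green 2·23=46, T→Red 5·10=50, U→Red 11·24=264, V→Green 8·25=200. Service 825; fixed 377; total 1202.
{Blue, Green}: P→Blue 10·8=80, Q→Green 7·19=133, R→Blue 9·9=81, S→Green 2·23=46, T→Blue 3·10=30, U→Green 12·24=288, V→Green 8·25=200. Service 858; fixed 389; total 1247.
{Red, Blue, Green}: service 789 + fixed 627 = 1416
No other subset beats 1079.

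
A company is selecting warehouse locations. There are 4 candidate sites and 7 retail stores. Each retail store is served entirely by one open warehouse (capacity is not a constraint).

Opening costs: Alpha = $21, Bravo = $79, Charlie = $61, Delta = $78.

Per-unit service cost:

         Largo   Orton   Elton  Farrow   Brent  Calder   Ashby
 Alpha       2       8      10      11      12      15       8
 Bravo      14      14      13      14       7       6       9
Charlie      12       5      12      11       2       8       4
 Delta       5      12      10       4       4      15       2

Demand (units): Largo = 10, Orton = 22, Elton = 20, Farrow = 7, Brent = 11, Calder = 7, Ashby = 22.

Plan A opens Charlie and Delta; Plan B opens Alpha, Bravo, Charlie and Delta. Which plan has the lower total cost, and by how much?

Plan A: {Charlie, Delta}: Largo→Delta 5·10=50, Orton→Charlie 5·22=110, Elton→Delta 10·20=200, Farrow→Delta 4·7=28, Brent→Charlie 2·11=22, Calder→Charlie 8·7=56, Ashby→Delta 2·22=44. Service 510; fixed 139; total 649.
Plan B: {Alpha, Bravo, Charlie, Delta}: Largo→Alpha 2·10=20, Orton→Charlie 5·22=110, Elton→Alpha 10·20=200, Farrow→Delta 4·7=28, Brent→Charlie 2·11=22, Calder→Bravo 6·7=42, Ashby→Delta 2·22=44. Service 466; fixed 239; total 705.
Difference: |649 − 705| = 56.

Plan A is cheaper by 56.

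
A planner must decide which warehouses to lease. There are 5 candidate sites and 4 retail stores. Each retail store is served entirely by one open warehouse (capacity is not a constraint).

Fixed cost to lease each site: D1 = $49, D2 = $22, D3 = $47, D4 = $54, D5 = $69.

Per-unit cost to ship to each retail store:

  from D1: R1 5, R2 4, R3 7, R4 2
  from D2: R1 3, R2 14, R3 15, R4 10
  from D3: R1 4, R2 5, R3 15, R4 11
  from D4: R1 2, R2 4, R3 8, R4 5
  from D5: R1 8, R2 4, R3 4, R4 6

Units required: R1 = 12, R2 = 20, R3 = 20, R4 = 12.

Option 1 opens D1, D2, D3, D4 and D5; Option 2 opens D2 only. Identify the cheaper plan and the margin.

Option 1 is cheaper by 309.

Option 1: {D1, D2, D3, D4, D5}: R1→D4 2·12=24, R2→D1 4·20=80, R3→D5 4·20=80, R4→D1 2·12=24. Service 208; fixed 241; total 449.
Option 2: {D2}: R1→D2 3·12=36, R2→D2 14·20=280, R3→D2 15·20=300, R4→D2 10·12=120. Service 736; fixed 22; total 758.
Difference: |449 − 758| = 309.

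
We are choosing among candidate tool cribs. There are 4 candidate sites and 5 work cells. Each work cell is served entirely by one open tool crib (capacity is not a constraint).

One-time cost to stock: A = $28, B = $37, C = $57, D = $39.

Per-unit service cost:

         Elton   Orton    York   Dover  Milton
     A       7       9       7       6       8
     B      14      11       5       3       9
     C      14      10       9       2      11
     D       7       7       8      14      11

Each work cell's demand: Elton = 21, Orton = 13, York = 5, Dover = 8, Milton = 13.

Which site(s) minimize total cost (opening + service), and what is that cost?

For any fixed open set, each work cell goes to its cheapest open site; total = fixed + service.
{A}: Elton→A 7·21=147, Orton→A 9·13=117, York→A 7·5=35, Dover→A 6·8=48, Milton→A 8·13=104. Service 451; fixed 28; total 479.
{B, D}: service 404 + fixed 76 = 480
{A, B}: Elton→A 7·21=147, Orton→A 9·13=117, York→B 5·5=25, Dover→B 3·8=24, Milton→A 8·13=104. Service 417; fixed 65; total 482.
{A, B, C, D}: service 383 + fixed 161 = 544
No other subset beats 479.

Open A only; minimum total cost 479.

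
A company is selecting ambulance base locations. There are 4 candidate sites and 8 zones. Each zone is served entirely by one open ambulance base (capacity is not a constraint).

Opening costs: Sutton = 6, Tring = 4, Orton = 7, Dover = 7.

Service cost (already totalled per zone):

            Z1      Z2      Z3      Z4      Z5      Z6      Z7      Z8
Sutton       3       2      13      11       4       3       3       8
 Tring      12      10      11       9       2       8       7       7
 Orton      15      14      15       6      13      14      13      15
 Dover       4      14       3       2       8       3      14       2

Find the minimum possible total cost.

Minimum total cost: 35

For any fixed open set, each zone goes to its cheapest open site; total = fixed + service.
{Sutton, Dover}: Z1→Sutton 3, Z2→Sutton 2, Z3→Dover 3, Z4→Dover 2, Z5→Sutton 4, Z6→Sutton 3, Z7→Sutton 3, Z8→Dover 2. Service 22; fixed 13; total 35.
{Sutton, Tring, Dover}: Z1→Sutton 3, Z2→Sutton 2, Z3→Dover 3, Z4→Dover 2, Z5→Tring 2, Z6→Sutton 3, Z7→Sutton 3, Z8→Dover 2. Service 20; fixed 17; total 37.
{Sutton, Orton, Dover}: service 22 + fixed 20 = 42
{Sutton, Tring, Orton, Dover}: service 20 + fixed 24 = 44
(All 15 nonempty subsets were checked; Sutton and Dover is lowest.)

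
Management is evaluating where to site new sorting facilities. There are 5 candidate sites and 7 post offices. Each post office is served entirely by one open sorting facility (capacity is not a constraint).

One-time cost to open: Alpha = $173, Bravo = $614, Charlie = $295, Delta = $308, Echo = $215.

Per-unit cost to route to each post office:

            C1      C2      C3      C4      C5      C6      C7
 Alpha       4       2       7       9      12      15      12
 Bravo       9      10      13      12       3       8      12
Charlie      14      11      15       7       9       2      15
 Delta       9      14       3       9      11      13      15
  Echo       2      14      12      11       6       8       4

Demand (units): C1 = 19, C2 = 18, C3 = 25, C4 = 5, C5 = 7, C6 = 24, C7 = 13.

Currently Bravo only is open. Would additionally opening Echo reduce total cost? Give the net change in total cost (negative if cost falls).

Yes — net change −52 (cost falls by 52).

Current service cost with {Bravo}: 1105.
Adding Echo: each post office re-picks its cheapest; new service cost 838, saving 267.
Extra fixed cost: 215. Net change = 215 − 267 = -52.
(Totals: 1719 → 1667.)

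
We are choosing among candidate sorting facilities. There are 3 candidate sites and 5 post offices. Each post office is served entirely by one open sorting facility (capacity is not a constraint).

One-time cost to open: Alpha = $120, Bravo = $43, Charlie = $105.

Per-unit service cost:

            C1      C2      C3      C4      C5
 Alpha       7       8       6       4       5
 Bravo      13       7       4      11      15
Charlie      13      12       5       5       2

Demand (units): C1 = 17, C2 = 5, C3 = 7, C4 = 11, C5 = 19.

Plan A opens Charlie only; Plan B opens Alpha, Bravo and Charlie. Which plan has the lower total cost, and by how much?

Plan A is cheaper by 18.

Plan A: {Charlie}: C1→Charlie 13·17=221, C2→Charlie 12·5=60, C3→Charlie 5·7=35, C4→Charlie 5·11=55, C5→Charlie 2·19=38. Service 409; fixed 105; total 514.
Plan B: {Alpha, Bravo, Charlie}: C1→Alpha 7·17=119, C2→Bravo 7·5=35, C3→Bravo 4·7=28, C4→Alpha 4·11=44, C5→Charlie 2·19=38. Service 264; fixed 268; total 532.
Difference: |514 − 532| = 18.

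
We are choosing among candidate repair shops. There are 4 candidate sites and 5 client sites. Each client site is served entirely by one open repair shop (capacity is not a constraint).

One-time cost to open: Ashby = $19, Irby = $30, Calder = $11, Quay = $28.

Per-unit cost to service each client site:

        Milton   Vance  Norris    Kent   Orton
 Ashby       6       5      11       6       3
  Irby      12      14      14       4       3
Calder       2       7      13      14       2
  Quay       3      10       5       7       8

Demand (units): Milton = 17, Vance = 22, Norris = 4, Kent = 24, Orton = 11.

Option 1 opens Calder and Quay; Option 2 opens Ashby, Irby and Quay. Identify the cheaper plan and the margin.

Option 2 is cheaper by 50.

Option 1: {Calder, Quay}: Milton→Calder 2·17=34, Vance→Calder 7·22=154, Norris→Quay 5·4=20, Kent→Quay 7·24=168, Orton→Calder 2·11=22. Service 398; fixed 39; total 437.
Option 2: {Ashby, Irby, Quay}: Milton→Quay 3·17=51, Vance→Ashby 5·22=110, Norris→Quay 5·4=20, Kent→Irby 4·24=96, Orton→Ashby 3·11=33. Service 310; fixed 77; total 387.
Difference: |437 − 387| = 50.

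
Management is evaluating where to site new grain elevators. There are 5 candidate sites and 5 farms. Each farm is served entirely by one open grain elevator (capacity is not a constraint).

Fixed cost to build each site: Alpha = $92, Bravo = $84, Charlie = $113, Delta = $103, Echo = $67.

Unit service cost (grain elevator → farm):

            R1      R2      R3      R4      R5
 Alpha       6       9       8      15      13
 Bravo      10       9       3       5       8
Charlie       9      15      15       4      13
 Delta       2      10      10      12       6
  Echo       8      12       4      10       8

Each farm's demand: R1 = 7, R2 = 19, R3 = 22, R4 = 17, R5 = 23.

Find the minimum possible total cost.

For any fixed open set, each farm goes to its cheapest open site; total = fixed + service.
{Bravo}: R1→Bravo 10·7=70, R2→Bravo 9·19=171, R3→Bravo 3·22=66, R4→Bravo 5·17=85, R5→Bravo 8·23=184. Service 576; fixed 84; total 660.
{Bravo, Delta}: service 474 + fixed 187 = 661
{Bravo, Echo}: service 562 + fixed 151 = 713
{Alpha, Bravo, Charlie, Delta, Echo}: service 457 + fixed 459 = 916
No other subset beats 660.

Minimum total cost: 660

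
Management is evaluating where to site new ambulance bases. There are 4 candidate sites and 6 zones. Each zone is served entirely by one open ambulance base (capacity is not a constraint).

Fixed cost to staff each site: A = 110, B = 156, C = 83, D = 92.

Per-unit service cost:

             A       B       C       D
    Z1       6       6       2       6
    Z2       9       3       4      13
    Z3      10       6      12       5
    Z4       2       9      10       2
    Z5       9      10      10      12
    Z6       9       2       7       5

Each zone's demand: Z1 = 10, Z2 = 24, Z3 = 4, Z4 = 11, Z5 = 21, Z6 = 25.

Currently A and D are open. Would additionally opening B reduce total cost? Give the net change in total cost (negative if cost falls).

Yes — net change −63 (cost falls by 63).

Current service cost with {A, D}: 632.
Adding B: each zone re-picks its cheapest; new service cost 413, saving 219.
Extra fixed cost: 156. Net change = 156 − 219 = -63.
(Totals: 834 → 771.)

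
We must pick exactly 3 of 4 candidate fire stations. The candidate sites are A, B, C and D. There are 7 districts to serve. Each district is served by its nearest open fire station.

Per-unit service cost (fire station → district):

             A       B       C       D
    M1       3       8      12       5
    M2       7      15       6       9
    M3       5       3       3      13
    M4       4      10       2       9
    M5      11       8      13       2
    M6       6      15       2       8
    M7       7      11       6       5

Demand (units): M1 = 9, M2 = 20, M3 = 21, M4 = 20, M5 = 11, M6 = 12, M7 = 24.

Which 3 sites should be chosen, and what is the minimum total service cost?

With exactly 3 open, each district uses its cheapest among the chosen.
{A, C, D}: M1→A 3·9=27, M2→C 6·20=120, M3→C 3·21=63, M4→C 2·20=40, M5→D 2·11=22, M6→C 2·12=24, M7→D 5·24=120. Service cost 416.
{B, C, D}: service cost 434
{A, B, C}: service cost 506
Among all 4 size-3 choices, {A, C, D} is lowest.

Choose A, C and D; total service cost 416.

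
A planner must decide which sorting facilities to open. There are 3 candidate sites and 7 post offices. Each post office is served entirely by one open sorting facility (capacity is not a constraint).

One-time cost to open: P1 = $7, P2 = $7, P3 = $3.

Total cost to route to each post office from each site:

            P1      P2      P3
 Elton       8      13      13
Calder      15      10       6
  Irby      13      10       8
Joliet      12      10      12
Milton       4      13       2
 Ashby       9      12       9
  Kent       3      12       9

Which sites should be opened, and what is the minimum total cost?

Open P1 and P3; minimum total cost 58.

For any fixed open set, each post office goes to its cheapest open site; total = fixed + service.
{P1, P3}: Elton→P1 8, Calder→P3 6, Irby→P3 8, Joliet→P1 12, Milton→P3 2, Ashby→P1 9, Kent→P1 3. Service 48; fixed 10; total 58.
{P3}: service 59 + fixed 3 = 62
{P1, P2, P3}: service 46 + fixed 17 = 63
No other subset beats 58.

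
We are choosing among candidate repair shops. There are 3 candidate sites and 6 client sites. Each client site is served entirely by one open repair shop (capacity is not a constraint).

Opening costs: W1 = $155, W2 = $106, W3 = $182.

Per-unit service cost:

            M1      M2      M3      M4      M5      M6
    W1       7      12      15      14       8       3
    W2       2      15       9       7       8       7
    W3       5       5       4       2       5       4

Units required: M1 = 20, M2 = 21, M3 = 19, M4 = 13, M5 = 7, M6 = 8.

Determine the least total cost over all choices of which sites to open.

Minimum total cost: 556

For any fixed open set, each client site goes to its cheapest open site; total = fixed + service.
{W3}: M1→W3 5·20=100, M2→W3 5·21=105, M3→W3 4·19=76, M4→W3 2·13=26, M5→W3 5·7=35, M6→W3 4·8=32. Service 374; fixed 182; total 556.
{W2, W3}: M1→W2 2·20=40, M2→W3 5·21=105, M3→W3 4·19=76, M4→W3 2·13=26, M5→W3 5·7=35, M6→W3 4·8=32. Service 314; fixed 288; total 602.
{W1, W3}: service 366 + fixed 337 = 703
{W1, W2, W3}: service 306 + fixed 443 = 749
No other subset beats 556.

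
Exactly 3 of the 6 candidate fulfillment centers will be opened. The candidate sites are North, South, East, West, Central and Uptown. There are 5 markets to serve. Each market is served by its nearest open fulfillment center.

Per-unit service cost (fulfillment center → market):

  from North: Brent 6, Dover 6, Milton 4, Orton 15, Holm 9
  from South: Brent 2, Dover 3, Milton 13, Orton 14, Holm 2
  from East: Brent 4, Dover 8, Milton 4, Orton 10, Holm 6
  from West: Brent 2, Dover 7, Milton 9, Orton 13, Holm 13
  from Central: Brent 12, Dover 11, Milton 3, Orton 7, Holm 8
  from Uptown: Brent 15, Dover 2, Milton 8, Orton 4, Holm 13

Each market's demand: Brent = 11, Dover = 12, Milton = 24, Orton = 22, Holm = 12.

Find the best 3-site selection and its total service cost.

With exactly 3 open, each market uses its cheapest among the chosen.
{South, Central, Uptown}: Brent→South 2·11=22, Dover→Uptown 2·12=24, Milton→Central 3·24=72, Orton→Uptown 4·22=88, Holm→South 2·12=24. Service cost 230.
{North, South, Uptown}: service cost 254
{South, East, Uptown}: service cost 254
Among all 20 size-3 choices, {South, Central, Uptown} is lowest.

Choose South, Central and Uptown; total service cost 230.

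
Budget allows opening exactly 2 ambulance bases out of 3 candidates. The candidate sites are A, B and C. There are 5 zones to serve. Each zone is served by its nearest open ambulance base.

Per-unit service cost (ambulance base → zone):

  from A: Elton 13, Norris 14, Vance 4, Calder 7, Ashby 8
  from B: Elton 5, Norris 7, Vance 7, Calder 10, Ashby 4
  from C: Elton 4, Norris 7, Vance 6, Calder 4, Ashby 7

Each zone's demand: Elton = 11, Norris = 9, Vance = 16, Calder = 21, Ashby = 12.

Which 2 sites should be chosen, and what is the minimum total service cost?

Choose B and C; total service cost 335.

With exactly 2 open, each zone uses its cheapest among the chosen.
{B, C}: Elton→C 4·11=44, Norris→B 7·9=63, Vance→C 6·16=96, Calder→C 4·21=84, Ashby→B 4·12=48. Service cost 335.
{A, C}: service cost 339
{A, B}: service cost 377
Among all 3 size-2 choices, {B, C} is lowest.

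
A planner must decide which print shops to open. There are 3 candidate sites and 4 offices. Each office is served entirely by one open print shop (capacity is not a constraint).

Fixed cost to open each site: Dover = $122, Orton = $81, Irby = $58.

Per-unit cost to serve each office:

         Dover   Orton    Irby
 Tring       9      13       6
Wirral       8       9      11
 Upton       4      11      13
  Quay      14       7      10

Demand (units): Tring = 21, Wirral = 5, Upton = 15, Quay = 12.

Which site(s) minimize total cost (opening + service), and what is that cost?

For any fixed open set, each office goes to its cheapest open site; total = fixed + service.
{Dover, Irby}: Tring→Irby 6·21=126, Wirral→Dover 8·5=40, Upton→Dover 4·15=60, Quay→Irby 10·12=120. Service 346; fixed 180; total 526.
{Irby}: service 496 + fixed 58 = 554
{Orton, Irby}: service 420 + fixed 139 = 559
{Dover, Orton, Irby}: Tring→Irby 6·21=126, Wirral→Dover 8·5=40, Upton→Dover 4·15=60, Quay→Orton 7·12=84. Service 310; fixed 261; total 571.
(All 7 nonempty subsets were checked; Dover and Irby is lowest.)

Open Dover and Irby; minimum total cost 526.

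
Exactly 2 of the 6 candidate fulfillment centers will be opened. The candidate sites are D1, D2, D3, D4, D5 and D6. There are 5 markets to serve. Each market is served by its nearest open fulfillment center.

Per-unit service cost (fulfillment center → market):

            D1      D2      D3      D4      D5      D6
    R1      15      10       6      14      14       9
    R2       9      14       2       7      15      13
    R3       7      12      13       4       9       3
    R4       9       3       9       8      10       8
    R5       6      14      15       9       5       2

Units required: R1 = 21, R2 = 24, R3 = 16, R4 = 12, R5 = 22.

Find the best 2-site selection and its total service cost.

With exactly 2 open, each market uses its cheapest among the chosen.
{D3, D6}: R1→D3 6·21=126, R2→D3 2·24=48, R3→D6 3·16=48, R4→D6 8·12=96, R5→D6 2·22=44. Service cost 362.
{D1, D3}: service cost 526
{D3, D4}: service cost 532
Among all 15 size-2 choices, {D3, D6} is lowest.

Choose D3 and D6; total service cost 362.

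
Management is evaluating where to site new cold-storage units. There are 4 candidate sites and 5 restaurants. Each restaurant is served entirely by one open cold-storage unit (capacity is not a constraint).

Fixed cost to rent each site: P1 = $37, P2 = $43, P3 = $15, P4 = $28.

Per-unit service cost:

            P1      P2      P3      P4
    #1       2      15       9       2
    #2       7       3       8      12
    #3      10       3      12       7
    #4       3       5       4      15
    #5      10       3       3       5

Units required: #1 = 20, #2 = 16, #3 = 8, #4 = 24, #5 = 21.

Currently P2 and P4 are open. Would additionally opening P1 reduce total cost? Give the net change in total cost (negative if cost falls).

Yes — net change −11 (cost falls by 11).

Current service cost with {P2, P4}: 295.
Adding P1: each restaurant re-picks its cheapest; new service cost 247, saving 48.
Extra fixed cost: 37. Net change = 37 − 48 = -11.
(Totals: 366 → 355.)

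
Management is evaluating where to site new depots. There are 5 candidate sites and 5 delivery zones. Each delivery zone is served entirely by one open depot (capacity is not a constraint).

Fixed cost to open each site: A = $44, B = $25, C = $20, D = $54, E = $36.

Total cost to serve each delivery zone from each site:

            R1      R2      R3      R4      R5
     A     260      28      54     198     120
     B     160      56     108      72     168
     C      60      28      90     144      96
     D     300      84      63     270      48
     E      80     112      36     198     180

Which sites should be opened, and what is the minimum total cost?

For any fixed open set, each delivery zone goes to its cheapest open site; total = fixed + service.
{B, C, D}: R1→C 60, R2→C 28, R3→D 63, R4→B 72, R5→D 48. Service 271; fixed 99; total 370.
{B, C, E}: R1→C 60, R2→C 28, R3→E 36, R4→B 72, R5→C 96. Service 292; fixed 81; total 373.
{B, C, D, E}: service 244 + fixed 135 = 379
{A, B, C, D, E}: service 244 + fixed 179 = 423
No other subset beats 370.

Open B, C and D; minimum total cost 370.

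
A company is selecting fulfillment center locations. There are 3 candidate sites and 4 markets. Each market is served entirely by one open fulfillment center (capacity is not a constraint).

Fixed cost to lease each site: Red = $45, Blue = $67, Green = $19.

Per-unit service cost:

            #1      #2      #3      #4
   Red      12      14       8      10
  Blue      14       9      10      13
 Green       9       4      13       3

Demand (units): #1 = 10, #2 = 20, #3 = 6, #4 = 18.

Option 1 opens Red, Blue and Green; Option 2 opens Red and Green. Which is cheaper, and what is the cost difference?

Option 1: {Red, Blue, Green}: #1→Green 9·10=90, #2→Green 4·20=80, #3→Red 8·6=48, #4→Green 3·18=54. Service 272; fixed 131; total 403.
Option 2: {Red, Green}: #1→Green 9·10=90, #2→Green 4·20=80, #3→Red 8·6=48, #4→Green 3·18=54. Service 272; fixed 64; total 336.
Difference: |403 − 336| = 67.

Option 2 is cheaper by 67.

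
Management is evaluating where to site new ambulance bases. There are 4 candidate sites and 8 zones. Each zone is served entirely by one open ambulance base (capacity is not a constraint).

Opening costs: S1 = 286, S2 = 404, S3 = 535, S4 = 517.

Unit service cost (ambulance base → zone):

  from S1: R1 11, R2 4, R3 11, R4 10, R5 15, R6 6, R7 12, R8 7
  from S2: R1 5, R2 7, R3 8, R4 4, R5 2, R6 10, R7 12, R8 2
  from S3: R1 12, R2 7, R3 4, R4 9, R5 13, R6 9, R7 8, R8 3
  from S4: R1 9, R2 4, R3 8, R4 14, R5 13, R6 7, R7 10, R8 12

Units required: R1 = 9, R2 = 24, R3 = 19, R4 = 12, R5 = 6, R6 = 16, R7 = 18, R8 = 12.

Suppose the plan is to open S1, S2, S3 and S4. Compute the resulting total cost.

Each zone is assigned to its cheapest site among the open ones.
{S1, S2, S3, S4}: R1→S2 5·9=45, R2→S1 4·24=96, R3→S3 4·19=76, R4→S2 4·12=48, R5→S2 2·6=12, R6→S1 6·16=96, R7→S3 8·18=144, R8→S2 2·12=24. Service 541; fixed 1742; total 2283.

Total cost: 2283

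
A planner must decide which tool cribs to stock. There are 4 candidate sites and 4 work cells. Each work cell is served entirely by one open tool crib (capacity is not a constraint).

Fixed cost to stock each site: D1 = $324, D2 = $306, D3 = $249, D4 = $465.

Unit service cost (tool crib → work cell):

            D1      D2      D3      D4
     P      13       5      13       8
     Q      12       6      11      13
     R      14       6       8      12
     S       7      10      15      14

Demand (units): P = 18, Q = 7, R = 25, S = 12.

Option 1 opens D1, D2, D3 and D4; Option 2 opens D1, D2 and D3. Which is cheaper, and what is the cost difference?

Option 1: {D1, D2, D3, D4}: P→D2 5·18=90, Q→D2 6·7=42, R→D2 6·25=150, S→D1 7·12=84. Service 366; fixed 1344; total 1710.
Option 2: {D1, D2, D3}: P→D2 5·18=90, Q→D2 6·7=42, R→D2 6·25=150, S→D1 7·12=84. Service 366; fixed 879; total 1245.
Difference: |1710 − 1245| = 465.

Option 2 is cheaper by 465.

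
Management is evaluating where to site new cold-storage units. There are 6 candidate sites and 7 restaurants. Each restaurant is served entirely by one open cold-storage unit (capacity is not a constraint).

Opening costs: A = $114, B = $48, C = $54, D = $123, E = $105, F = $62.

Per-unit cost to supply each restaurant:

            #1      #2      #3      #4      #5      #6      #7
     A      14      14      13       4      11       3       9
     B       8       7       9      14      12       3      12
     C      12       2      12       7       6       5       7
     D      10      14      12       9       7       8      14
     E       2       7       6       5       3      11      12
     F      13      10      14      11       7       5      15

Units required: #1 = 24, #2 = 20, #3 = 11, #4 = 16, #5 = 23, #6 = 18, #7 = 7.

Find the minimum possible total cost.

Minimum total cost: 601

For any fixed open set, each restaurant goes to its cheapest open site; total = fixed + service.
{C, E}: #1→E 2·24=48, #2→C 2·20=40, #3→E 6·11=66, #4→E 5·16=80, #5→E 3·23=69, #6→C 5·18=90, #7→C 7·7=49. Service 442; fixed 159; total 601.
{B, C, E}: #1→E 2·24=48, #2→C 2·20=40, #3→E 6·11=66, #4→E 5·16=80, #5→E 3·23=69, #6→B 3·18=54, #7→C 7·7=49. Service 406; fixed 207; total 613.
{A, C, E}: #1→E 2·24=48, #2→C 2·20=40, #3→E 6·11=66, #4→A 4·16=64, #5→E 3·23=69, #6→A 3·18=54, #7→C 7·7=49. Service 390; fixed 273; total 663.
{A, B, C, D, E, F}: service 390 + fixed 506 = 896
No other subset beats 601.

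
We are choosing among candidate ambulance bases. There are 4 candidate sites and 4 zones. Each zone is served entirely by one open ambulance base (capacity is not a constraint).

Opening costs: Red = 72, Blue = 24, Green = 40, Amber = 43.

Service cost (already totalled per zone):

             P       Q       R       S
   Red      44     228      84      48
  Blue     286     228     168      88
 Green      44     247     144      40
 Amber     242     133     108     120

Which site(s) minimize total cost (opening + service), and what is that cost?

Open Green and Amber; minimum total cost 408.

For any fixed open set, each zone goes to its cheapest open site; total = fixed + service.
{Green, Amber}: P→Green 44, Q→Amber 133, R→Amber 108, S→Green 40. Service 325; fixed 83; total 408.
{Red, Amber}: P→Red 44, Q→Amber 133, R→Red 84, S→Red 48. Service 309; fixed 115; total 424.
{Blue, Green, Amber}: P→Green 44, Q→Amber 133, R→Amber 108, S→Green 40. Service 325; fixed 107; total 432.
{Red, Blue, Green, Amber}: service 301 + fixed 179 = 480
No other subset beats 408.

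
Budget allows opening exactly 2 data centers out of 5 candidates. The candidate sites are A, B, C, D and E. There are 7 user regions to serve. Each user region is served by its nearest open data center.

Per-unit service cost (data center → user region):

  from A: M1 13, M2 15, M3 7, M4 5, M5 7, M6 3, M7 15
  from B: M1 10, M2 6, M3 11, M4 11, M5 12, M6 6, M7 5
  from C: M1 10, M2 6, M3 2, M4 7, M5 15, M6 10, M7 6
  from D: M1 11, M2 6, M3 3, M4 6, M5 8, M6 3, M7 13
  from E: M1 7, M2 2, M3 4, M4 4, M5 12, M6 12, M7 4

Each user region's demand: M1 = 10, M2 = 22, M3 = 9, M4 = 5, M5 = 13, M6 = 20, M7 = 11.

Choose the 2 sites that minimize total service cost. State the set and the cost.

With exactly 2 open, each user region uses its cheapest among the chosen.
{A, E}: M1→E 7·10=70, M2→E 2·22=44, M3→E 4·9=36, M4→E 4·5=20, M5→A 7·13=91, M6→A 3·20=60, M7→E 4·11=44. Service cost 365.
{D, E}: service cost 369
{B, E}: service cost 490
Among all 10 size-2 choices, {A, E} is lowest.

Choose A and E; total service cost 365.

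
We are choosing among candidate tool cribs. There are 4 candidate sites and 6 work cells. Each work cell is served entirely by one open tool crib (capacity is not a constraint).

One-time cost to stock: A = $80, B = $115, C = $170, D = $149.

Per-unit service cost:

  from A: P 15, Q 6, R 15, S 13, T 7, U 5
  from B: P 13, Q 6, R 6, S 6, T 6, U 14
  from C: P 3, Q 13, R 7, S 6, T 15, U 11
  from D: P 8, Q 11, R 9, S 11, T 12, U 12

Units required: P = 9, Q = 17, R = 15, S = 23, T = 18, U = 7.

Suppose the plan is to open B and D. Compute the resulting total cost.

Total cost: 858

Each work cell is assigned to its cheapest site among the open ones.
{B, D}: P→D 8·9=72, Q→B 6·17=102, R→B 6·15=90, S→B 6·23=138, T→B 6·18=108, U→D 12·7=84. Service 594; fixed 264; total 858.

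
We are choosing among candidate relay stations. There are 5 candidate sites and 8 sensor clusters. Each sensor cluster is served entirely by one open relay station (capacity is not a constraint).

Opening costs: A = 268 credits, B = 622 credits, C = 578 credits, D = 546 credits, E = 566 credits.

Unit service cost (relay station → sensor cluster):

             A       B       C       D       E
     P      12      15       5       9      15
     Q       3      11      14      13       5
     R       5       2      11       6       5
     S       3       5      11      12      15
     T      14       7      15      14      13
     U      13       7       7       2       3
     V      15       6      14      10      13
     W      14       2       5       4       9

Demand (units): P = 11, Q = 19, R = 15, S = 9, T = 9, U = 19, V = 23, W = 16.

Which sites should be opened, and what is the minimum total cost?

Open B only; minimum total cost 1437.

For any fixed open set, each sensor cluster goes to its cheapest open site; total = fixed + service.
{B}: P→B 15·11=165, Q→B 11·19=209, R→B 2·15=30, S→B 5·9=45, T→B 7·9=63, U→B 7·19=133, V→B 6·23=138, W→B 2·16=32. Service 815; fixed 622; total 1437.
{A}: P→A 12·11=132, Q→A 3·19=57, R→A 5·15=75, S→A 3·9=27, T→A 14·9=126, U→A 13·19=247, V→A 15·23=345, W→A 14·16=224. Service 1233; fixed 268; total 1501.
{A, B}: P→A 12·11=132, Q→A 3·19=57, R→B 2·15=30, S→A 3·9=27, T→B 7·9=63, U→B 7·19=133, V→B 6·23=138, W→B 2·16=32. Service 612; fixed 890; total 1502.
{A, B, C, D, E}: P→C 5·11=55, Q→A 3·19=57, R→B 2·15=30, S→A 3·9=27, T→B 7·9=63, U→D 2·19=38, V→B 6·23=138, W→B 2·16=32. Service 440; fixed 2580; total 3020.
No other subset beats 1437.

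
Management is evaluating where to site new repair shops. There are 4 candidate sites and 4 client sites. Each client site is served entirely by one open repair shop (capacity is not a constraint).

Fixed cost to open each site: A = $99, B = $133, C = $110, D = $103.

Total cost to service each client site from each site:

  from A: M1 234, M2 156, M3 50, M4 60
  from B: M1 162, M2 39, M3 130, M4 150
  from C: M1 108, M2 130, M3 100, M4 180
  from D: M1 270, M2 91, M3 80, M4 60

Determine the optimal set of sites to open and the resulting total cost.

For any fixed open set, each client site goes to its cheapest open site; total = fixed + service.
{A, B}: M1→B 162, M2→B 39, M3→A 50, M4→A 60. Service 311; fixed 232; total 543.
{C, D}: service 339 + fixed 213 = 552
{A, C}: M1→C 108, M2→C 130, M3→A 50, M4→A 60. Service 348; fixed 209; total 557.
{A, B, C, D}: M1→C 108, M2→B 39, M3→A 50, M4→A 60. Service 257; fixed 445; total 702.
No other subset beats 543.

Open A and B; minimum total cost 543.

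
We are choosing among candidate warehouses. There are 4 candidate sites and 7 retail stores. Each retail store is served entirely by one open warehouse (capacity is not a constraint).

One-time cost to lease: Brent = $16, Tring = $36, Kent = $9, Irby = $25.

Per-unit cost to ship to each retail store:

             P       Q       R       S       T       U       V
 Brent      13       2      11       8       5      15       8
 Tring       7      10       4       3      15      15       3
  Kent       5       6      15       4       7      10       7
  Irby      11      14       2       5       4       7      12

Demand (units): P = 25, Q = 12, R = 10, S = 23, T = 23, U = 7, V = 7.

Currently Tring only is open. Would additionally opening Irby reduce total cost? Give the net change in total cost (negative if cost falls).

Yes — net change −304 (cost falls by 304).

Current service cost with {Tring}: 875.
Adding Irby: each retail store re-picks its cheapest; new service cost 546, saving 329.
Extra fixed cost: 25. Net change = 25 − 329 = -304.
(Totals: 911 → 607.)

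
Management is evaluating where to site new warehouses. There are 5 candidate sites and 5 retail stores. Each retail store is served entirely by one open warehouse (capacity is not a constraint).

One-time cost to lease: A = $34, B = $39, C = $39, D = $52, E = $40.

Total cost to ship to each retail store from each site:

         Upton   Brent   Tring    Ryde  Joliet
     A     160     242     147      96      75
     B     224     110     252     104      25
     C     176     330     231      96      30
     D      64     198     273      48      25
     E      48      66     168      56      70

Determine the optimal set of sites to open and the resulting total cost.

Open B and E; minimum total cost 442.

For any fixed open set, each retail store goes to its cheapest open site; total = fixed + service.
{B, E}: Upton→E 48, Brent→E 66, Tring→E 168, Ryde→E 56, Joliet→B 25. Service 363; fixed 79; total 442.
{C, E}: service 368 + fixed 79 = 447
{D, E}: Upton→E 48, Brent→E 66, Tring→E 168, Ryde→D 48, Joliet→D 25. Service 355; fixed 92; total 447.
{A, B, C, D, E}: service 334 + fixed 204 = 538
No other subset beats 442.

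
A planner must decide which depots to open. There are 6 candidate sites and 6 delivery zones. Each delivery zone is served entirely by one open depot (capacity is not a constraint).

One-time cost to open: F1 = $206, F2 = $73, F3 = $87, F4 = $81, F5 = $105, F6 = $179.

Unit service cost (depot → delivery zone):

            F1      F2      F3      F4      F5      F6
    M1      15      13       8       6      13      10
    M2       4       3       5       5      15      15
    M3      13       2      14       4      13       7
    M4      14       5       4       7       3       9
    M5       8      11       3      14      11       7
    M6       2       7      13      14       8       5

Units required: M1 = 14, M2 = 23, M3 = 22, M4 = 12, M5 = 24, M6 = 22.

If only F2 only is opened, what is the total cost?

Total cost: 846

Each delivery zone is assigned to its cheapest site among the open ones.
{F2}: M1→F2 13·14=182, M2→F2 3·23=69, M3→F2 2·22=44, M4→F2 5·12=60, M5→F2 11·24=264, M6→F2 7·22=154. Service 773; fixed 73; total 846.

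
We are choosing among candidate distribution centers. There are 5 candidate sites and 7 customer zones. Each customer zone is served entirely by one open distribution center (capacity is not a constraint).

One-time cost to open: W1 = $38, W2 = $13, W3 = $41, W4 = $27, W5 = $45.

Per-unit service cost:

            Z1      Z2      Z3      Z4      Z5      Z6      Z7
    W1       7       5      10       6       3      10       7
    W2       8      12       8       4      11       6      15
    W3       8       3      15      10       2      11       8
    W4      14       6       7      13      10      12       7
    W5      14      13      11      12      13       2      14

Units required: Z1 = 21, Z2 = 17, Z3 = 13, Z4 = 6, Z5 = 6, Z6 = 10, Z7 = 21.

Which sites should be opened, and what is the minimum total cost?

For any fixed open set, each customer zone goes to its cheapest open site; total = fixed + service.
{W2, W3, W4}: Z1→W2 8·21=168, Z2→W3 3·17=51, Z3→W4 7·13=91, Z4→W2 4·6=24, Z5→W3 2·6=12, Z6→W2 6·10=60, Z7→W4 7·21=147. Service 553; fixed 81; total 634.
{W1, W2}: service 585 + fixed 51 = 636
{W1, W2, W3}: Z1→W1 7·21=147, Z2→W3 3·17=51, Z3→W2 8·13=104, Z4→W2 4·6=24, Z5→W3 2·6=12, Z6→W2 6·10=60, Z7→W1 7·21=147. Service 545; fixed 92; total 637.
{W1, W2, W3, W4, W5}: Z1→W1 7·21=147, Z2→W3 3·17=51, Z3→W4 7·13=91, Z4→W2 4·6=24, Z5→W3 2·6=12, Z6→W5 2·10=20, Z7→W1 7·21=147. Service 492; fixed 164; total 656.
No other subset beats 634.

Open W2, W3 and W4; minimum total cost 634.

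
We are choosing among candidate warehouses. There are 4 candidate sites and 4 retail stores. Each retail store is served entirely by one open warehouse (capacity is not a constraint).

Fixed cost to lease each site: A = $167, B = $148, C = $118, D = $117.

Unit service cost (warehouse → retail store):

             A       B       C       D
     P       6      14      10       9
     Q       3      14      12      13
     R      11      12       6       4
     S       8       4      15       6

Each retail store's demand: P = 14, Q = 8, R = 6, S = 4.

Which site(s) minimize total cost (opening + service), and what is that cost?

For any fixed open set, each retail store goes to its cheapest open site; total = fixed + service.
{A}: P→A 6·14=84, Q→A 3·8=24, R→A 11·6=66, S→A 8·4=32. Service 206; fixed 167; total 373.
{D}: P→D 9·14=126, Q→D 13·8=104, R→D 4·6=24, S→D 6·4=24. Service 278; fixed 117; total 395.
{A, D}: service 156 + fixed 284 = 440
{A, B, C, D}: service 148 + fixed 550 = 698
No other subset beats 373.

Open A only; minimum total cost 373.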